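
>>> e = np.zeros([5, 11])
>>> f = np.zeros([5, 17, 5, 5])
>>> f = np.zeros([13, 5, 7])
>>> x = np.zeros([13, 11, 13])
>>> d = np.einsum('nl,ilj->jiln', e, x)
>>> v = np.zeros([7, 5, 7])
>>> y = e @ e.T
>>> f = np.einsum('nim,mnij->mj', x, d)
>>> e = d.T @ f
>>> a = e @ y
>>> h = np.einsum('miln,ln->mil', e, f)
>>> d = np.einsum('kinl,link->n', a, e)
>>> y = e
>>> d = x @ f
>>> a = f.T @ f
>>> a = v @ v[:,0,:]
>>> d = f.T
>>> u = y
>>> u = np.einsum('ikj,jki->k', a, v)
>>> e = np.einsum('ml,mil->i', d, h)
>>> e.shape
(11,)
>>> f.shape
(13, 5)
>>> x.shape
(13, 11, 13)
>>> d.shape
(5, 13)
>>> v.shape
(7, 5, 7)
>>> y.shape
(5, 11, 13, 5)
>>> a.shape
(7, 5, 7)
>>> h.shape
(5, 11, 13)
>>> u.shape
(5,)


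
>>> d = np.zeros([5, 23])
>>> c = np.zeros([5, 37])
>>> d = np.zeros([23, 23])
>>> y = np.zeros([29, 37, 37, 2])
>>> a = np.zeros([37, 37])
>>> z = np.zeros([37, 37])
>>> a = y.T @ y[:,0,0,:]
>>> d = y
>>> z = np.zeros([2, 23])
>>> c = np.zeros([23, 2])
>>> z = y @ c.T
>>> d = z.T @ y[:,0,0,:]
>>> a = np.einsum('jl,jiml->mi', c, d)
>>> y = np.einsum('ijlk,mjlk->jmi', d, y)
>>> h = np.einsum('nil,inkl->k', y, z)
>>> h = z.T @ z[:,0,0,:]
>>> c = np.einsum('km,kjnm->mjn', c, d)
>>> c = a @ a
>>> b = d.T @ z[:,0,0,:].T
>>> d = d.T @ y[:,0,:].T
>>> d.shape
(2, 37, 37, 37)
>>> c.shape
(37, 37)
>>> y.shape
(37, 29, 23)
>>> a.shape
(37, 37)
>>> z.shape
(29, 37, 37, 23)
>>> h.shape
(23, 37, 37, 23)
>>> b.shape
(2, 37, 37, 29)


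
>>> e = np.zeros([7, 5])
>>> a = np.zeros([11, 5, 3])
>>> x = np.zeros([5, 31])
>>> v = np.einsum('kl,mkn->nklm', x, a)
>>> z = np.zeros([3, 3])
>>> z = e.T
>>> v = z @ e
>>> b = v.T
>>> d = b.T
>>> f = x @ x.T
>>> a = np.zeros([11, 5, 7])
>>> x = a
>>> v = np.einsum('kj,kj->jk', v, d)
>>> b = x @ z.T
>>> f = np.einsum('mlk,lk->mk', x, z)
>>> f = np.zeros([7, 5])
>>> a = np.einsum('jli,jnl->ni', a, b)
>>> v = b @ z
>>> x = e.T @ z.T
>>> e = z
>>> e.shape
(5, 7)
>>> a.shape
(5, 7)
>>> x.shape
(5, 5)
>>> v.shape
(11, 5, 7)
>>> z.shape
(5, 7)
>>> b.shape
(11, 5, 5)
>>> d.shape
(5, 5)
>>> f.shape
(7, 5)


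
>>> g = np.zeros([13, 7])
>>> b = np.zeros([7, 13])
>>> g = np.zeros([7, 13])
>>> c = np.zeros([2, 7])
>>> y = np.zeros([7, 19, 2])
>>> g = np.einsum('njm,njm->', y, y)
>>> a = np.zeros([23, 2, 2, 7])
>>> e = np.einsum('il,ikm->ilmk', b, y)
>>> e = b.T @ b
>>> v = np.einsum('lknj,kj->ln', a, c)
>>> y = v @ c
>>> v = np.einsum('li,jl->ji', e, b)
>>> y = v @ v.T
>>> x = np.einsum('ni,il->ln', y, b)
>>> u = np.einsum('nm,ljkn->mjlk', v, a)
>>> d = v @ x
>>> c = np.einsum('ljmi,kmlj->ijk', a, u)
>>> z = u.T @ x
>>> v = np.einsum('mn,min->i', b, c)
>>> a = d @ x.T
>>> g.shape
()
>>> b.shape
(7, 13)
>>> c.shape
(7, 2, 13)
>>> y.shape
(7, 7)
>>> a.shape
(7, 13)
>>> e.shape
(13, 13)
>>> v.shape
(2,)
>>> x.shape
(13, 7)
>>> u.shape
(13, 2, 23, 2)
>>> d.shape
(7, 7)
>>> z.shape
(2, 23, 2, 7)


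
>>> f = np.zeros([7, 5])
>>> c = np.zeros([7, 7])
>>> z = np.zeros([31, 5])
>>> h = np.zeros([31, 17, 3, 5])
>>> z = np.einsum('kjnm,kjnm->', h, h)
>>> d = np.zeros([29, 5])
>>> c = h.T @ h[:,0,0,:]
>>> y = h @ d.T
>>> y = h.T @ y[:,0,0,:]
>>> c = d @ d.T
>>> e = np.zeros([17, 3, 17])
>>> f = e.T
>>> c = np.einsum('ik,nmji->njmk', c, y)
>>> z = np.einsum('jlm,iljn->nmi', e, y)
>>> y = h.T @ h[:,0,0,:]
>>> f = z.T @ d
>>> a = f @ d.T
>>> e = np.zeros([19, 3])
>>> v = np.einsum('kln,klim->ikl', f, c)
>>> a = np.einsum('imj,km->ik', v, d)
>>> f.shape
(5, 17, 5)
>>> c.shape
(5, 17, 3, 29)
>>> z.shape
(29, 17, 5)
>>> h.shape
(31, 17, 3, 5)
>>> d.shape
(29, 5)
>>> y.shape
(5, 3, 17, 5)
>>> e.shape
(19, 3)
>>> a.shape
(3, 29)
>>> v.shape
(3, 5, 17)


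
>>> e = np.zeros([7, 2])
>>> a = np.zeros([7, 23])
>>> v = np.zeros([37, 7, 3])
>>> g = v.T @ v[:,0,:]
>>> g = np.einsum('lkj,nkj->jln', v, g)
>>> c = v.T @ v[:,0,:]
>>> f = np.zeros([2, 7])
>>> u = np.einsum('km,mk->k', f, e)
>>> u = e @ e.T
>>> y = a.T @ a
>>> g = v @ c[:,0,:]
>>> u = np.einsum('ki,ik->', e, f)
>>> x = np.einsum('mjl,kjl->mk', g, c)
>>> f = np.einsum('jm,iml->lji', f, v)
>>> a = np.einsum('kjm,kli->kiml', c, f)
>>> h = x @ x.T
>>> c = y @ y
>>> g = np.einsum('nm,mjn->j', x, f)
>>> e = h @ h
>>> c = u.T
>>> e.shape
(37, 37)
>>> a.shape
(3, 37, 3, 2)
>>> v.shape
(37, 7, 3)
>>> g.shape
(2,)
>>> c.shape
()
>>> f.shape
(3, 2, 37)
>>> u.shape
()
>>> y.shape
(23, 23)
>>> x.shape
(37, 3)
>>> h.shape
(37, 37)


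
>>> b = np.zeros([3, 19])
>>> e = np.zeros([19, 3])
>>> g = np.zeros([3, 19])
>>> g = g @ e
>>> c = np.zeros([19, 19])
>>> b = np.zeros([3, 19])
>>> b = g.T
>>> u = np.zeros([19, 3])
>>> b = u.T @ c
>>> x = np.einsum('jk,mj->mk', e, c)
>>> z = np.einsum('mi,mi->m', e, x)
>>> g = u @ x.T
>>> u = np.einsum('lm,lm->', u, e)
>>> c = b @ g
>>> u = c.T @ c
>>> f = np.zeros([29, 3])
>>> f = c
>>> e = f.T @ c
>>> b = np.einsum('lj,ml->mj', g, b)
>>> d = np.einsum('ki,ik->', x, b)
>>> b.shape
(3, 19)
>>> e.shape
(19, 19)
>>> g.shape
(19, 19)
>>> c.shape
(3, 19)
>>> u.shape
(19, 19)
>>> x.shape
(19, 3)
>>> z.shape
(19,)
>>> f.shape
(3, 19)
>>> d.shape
()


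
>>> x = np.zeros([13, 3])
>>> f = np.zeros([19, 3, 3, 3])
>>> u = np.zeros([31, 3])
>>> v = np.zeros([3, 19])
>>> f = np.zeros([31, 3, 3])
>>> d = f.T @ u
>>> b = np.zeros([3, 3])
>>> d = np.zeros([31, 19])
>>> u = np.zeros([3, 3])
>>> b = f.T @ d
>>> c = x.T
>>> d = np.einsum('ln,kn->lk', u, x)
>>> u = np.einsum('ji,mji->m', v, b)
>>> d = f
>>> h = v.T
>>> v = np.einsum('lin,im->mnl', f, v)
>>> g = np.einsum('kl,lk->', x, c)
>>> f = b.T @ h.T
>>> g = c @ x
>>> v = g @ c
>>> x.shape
(13, 3)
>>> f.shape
(19, 3, 19)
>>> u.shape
(3,)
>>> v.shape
(3, 13)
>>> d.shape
(31, 3, 3)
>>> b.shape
(3, 3, 19)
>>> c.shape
(3, 13)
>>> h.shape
(19, 3)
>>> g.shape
(3, 3)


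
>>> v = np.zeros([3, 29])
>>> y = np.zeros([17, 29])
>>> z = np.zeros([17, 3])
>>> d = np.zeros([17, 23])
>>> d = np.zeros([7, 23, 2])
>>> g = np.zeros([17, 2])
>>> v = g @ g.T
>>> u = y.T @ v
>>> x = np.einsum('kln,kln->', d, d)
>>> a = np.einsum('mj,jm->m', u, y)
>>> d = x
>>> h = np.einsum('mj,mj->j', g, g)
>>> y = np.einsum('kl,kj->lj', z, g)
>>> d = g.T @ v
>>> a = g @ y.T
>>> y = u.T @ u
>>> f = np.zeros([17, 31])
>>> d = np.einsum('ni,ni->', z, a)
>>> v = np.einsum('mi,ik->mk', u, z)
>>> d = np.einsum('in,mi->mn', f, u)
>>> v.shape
(29, 3)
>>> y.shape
(17, 17)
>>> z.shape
(17, 3)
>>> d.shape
(29, 31)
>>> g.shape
(17, 2)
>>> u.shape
(29, 17)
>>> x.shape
()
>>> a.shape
(17, 3)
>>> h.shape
(2,)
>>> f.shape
(17, 31)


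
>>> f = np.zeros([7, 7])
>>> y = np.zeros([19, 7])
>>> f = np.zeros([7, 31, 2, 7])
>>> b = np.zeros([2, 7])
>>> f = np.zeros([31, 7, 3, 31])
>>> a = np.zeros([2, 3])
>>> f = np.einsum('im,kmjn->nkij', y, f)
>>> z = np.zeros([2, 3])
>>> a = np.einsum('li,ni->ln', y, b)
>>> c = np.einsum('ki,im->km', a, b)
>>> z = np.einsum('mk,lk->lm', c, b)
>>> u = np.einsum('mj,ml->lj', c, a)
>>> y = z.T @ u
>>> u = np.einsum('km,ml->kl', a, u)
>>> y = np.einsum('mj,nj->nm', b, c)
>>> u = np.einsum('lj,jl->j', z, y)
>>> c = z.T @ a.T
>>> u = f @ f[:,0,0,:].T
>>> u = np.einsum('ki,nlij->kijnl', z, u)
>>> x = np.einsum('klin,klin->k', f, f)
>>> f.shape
(31, 31, 19, 3)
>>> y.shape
(19, 2)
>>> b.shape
(2, 7)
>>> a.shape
(19, 2)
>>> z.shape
(2, 19)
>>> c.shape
(19, 19)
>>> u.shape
(2, 19, 31, 31, 31)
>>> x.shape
(31,)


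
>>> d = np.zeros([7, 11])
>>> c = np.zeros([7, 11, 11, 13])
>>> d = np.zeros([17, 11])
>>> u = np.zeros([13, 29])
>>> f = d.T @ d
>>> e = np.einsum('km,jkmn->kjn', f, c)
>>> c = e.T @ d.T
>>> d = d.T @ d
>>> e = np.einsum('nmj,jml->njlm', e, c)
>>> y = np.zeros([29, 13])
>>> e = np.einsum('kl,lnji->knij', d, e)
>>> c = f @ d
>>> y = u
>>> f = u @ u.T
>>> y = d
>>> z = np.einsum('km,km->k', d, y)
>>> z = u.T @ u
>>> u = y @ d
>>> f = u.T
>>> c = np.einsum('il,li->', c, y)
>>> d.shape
(11, 11)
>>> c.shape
()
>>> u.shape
(11, 11)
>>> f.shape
(11, 11)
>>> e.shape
(11, 13, 7, 17)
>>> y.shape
(11, 11)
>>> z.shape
(29, 29)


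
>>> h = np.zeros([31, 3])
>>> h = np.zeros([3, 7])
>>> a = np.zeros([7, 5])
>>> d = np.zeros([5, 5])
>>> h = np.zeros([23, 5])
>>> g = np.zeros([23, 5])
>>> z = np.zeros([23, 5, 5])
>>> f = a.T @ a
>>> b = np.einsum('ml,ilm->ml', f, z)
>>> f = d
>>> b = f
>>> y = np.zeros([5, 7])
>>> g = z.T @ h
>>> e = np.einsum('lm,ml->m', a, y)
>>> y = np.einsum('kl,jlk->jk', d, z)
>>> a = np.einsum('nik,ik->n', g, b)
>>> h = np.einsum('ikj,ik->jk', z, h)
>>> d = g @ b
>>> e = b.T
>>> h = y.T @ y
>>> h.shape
(5, 5)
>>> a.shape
(5,)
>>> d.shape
(5, 5, 5)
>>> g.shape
(5, 5, 5)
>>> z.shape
(23, 5, 5)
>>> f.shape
(5, 5)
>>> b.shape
(5, 5)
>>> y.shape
(23, 5)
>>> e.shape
(5, 5)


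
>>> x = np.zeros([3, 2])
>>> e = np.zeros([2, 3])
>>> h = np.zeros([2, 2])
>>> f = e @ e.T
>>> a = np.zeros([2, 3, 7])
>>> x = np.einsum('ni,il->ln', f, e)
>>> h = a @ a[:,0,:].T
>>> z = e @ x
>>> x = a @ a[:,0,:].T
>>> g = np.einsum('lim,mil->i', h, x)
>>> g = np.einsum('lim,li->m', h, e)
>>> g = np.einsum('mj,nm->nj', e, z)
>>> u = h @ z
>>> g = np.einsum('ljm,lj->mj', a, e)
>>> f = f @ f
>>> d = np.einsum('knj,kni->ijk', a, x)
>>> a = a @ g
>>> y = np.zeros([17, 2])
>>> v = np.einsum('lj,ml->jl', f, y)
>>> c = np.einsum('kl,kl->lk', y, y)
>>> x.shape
(2, 3, 2)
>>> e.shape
(2, 3)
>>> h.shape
(2, 3, 2)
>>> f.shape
(2, 2)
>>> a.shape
(2, 3, 3)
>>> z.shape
(2, 2)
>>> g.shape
(7, 3)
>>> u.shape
(2, 3, 2)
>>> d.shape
(2, 7, 2)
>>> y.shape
(17, 2)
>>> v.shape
(2, 2)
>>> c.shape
(2, 17)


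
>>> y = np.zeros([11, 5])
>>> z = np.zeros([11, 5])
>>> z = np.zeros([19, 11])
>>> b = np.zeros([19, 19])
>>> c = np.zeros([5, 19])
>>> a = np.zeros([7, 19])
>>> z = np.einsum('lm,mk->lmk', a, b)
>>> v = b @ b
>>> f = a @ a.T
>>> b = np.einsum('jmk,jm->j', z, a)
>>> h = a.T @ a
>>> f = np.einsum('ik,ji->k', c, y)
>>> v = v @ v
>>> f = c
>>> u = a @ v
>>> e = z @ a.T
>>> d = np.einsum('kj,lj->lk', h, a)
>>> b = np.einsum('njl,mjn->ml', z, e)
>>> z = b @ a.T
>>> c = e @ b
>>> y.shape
(11, 5)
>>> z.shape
(7, 7)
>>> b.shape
(7, 19)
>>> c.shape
(7, 19, 19)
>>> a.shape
(7, 19)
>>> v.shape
(19, 19)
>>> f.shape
(5, 19)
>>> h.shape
(19, 19)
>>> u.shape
(7, 19)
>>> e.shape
(7, 19, 7)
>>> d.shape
(7, 19)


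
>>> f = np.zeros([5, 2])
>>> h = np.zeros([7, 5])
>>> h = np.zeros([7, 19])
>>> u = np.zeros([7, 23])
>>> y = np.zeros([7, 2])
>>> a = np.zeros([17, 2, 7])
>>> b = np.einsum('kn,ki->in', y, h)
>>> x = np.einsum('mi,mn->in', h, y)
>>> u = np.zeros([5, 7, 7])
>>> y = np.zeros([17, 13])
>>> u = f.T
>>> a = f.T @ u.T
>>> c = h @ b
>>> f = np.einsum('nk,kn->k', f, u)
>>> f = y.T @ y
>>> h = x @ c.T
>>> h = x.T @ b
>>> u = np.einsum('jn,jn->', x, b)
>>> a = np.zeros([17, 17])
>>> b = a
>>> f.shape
(13, 13)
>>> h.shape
(2, 2)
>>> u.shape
()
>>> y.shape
(17, 13)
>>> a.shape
(17, 17)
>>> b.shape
(17, 17)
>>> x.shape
(19, 2)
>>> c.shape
(7, 2)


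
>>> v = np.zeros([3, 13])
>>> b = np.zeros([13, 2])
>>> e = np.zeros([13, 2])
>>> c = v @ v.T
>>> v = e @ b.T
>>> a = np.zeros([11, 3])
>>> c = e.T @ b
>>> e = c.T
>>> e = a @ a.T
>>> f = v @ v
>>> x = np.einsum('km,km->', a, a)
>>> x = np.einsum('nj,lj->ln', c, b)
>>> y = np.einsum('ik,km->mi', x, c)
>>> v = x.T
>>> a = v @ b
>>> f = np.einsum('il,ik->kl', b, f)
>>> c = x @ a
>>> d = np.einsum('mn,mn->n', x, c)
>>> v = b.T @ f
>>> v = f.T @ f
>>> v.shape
(2, 2)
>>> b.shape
(13, 2)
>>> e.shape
(11, 11)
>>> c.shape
(13, 2)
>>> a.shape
(2, 2)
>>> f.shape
(13, 2)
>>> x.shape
(13, 2)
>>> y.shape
(2, 13)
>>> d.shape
(2,)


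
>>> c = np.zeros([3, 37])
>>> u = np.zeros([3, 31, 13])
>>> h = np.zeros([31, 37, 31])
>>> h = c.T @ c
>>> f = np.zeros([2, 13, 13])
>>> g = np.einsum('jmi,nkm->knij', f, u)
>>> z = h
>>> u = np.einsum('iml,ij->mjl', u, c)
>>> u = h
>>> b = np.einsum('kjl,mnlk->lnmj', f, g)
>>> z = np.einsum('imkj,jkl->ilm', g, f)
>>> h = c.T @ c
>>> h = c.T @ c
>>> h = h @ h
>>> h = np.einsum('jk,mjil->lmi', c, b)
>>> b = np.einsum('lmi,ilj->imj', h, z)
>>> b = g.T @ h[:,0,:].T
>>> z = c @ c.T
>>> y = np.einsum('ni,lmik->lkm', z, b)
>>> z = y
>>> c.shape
(3, 37)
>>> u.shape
(37, 37)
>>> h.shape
(13, 13, 31)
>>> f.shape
(2, 13, 13)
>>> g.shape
(31, 3, 13, 2)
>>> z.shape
(2, 13, 13)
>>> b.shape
(2, 13, 3, 13)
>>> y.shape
(2, 13, 13)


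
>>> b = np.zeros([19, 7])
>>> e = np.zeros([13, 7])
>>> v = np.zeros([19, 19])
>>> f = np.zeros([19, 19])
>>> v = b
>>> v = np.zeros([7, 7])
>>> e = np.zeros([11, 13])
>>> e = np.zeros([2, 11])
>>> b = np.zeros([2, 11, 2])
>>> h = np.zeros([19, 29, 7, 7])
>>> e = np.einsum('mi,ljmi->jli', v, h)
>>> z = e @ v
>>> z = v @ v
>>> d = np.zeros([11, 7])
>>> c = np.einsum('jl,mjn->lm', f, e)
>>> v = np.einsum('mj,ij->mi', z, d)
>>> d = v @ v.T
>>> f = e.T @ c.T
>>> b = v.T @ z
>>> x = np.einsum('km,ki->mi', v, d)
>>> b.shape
(11, 7)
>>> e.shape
(29, 19, 7)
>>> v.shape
(7, 11)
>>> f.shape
(7, 19, 19)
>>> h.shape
(19, 29, 7, 7)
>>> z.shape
(7, 7)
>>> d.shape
(7, 7)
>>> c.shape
(19, 29)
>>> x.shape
(11, 7)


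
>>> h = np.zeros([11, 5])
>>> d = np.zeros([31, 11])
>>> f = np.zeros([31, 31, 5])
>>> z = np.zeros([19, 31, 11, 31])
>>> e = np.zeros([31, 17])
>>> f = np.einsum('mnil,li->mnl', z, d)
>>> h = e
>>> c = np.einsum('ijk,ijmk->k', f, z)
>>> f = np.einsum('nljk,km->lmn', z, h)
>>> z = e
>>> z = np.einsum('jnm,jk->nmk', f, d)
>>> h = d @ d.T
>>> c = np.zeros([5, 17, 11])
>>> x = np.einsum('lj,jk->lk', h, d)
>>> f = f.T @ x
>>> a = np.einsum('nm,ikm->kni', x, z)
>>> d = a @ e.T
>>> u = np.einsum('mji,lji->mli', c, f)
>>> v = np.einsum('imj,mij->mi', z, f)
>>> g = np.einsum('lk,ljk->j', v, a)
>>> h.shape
(31, 31)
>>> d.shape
(19, 31, 31)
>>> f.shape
(19, 17, 11)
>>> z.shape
(17, 19, 11)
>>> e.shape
(31, 17)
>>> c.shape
(5, 17, 11)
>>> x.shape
(31, 11)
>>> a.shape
(19, 31, 17)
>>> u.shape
(5, 19, 11)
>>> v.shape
(19, 17)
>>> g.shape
(31,)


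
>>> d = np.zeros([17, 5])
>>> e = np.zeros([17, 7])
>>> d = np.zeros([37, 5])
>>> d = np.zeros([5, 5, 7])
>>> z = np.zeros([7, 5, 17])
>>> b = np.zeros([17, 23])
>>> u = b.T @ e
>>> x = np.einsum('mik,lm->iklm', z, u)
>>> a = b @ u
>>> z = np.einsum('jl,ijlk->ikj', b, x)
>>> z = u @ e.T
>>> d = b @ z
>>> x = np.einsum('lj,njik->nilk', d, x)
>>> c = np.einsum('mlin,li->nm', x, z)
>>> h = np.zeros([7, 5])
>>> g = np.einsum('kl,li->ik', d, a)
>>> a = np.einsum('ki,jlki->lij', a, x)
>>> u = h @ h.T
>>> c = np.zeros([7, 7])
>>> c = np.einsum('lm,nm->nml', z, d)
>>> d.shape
(17, 17)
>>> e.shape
(17, 7)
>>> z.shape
(23, 17)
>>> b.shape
(17, 23)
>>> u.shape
(7, 7)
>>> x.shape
(5, 23, 17, 7)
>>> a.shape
(23, 7, 5)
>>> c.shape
(17, 17, 23)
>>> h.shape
(7, 5)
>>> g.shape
(7, 17)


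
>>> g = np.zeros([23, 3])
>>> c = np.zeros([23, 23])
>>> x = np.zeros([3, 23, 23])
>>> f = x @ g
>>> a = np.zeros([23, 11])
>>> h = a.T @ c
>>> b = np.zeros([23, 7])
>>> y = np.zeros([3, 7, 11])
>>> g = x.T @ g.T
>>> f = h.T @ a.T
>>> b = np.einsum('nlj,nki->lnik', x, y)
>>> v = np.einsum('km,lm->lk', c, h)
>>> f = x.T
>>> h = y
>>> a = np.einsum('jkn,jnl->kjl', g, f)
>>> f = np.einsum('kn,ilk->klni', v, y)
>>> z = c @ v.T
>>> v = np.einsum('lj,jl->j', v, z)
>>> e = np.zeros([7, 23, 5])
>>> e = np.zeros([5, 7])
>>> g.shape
(23, 23, 23)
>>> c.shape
(23, 23)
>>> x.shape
(3, 23, 23)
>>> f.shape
(11, 7, 23, 3)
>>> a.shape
(23, 23, 3)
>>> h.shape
(3, 7, 11)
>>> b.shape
(23, 3, 11, 7)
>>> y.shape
(3, 7, 11)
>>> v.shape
(23,)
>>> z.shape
(23, 11)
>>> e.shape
(5, 7)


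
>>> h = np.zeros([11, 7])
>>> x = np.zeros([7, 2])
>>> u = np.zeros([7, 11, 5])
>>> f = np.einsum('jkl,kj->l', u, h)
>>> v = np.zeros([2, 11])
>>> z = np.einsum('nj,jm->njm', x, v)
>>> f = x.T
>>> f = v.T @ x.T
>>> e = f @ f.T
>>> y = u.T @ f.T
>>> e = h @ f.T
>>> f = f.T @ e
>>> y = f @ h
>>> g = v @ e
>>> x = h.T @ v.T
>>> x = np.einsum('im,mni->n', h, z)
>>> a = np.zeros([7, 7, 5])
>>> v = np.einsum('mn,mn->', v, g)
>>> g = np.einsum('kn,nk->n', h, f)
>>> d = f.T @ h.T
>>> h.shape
(11, 7)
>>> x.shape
(2,)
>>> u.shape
(7, 11, 5)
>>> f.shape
(7, 11)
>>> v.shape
()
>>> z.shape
(7, 2, 11)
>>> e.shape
(11, 11)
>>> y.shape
(7, 7)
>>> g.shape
(7,)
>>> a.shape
(7, 7, 5)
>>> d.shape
(11, 11)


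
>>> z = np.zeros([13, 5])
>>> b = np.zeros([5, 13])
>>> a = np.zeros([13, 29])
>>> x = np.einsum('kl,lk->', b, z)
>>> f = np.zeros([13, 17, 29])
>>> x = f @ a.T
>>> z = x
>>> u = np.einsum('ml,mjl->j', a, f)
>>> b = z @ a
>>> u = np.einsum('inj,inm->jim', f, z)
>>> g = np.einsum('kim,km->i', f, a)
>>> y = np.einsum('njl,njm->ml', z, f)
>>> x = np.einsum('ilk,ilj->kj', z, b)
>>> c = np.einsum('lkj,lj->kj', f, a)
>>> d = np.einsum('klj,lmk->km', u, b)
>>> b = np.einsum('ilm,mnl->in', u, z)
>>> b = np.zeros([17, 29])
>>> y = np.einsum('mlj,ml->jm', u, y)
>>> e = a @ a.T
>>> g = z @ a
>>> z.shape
(13, 17, 13)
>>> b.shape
(17, 29)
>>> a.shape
(13, 29)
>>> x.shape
(13, 29)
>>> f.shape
(13, 17, 29)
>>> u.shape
(29, 13, 13)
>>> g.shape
(13, 17, 29)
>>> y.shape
(13, 29)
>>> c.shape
(17, 29)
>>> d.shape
(29, 17)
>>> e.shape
(13, 13)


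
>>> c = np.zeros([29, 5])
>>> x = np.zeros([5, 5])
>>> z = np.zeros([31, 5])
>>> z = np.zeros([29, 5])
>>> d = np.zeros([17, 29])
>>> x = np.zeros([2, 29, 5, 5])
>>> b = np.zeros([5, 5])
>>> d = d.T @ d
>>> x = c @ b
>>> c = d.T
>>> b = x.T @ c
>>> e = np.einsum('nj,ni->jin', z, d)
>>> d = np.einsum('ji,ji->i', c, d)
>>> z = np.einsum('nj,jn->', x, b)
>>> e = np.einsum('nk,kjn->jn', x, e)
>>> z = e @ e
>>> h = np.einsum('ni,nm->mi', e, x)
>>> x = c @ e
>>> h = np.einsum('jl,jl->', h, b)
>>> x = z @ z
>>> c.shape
(29, 29)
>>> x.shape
(29, 29)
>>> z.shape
(29, 29)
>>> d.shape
(29,)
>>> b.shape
(5, 29)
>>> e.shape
(29, 29)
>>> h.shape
()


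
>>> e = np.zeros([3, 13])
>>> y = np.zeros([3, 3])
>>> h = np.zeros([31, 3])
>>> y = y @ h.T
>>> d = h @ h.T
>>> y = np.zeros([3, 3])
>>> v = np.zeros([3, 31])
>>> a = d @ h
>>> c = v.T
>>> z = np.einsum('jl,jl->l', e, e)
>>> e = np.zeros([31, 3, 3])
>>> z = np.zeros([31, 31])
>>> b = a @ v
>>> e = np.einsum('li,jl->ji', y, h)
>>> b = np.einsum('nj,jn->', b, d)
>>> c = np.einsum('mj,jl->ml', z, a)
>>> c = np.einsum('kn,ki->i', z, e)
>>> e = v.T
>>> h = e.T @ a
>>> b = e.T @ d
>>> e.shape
(31, 3)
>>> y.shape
(3, 3)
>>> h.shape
(3, 3)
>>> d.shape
(31, 31)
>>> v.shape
(3, 31)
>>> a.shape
(31, 3)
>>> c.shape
(3,)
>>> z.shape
(31, 31)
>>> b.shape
(3, 31)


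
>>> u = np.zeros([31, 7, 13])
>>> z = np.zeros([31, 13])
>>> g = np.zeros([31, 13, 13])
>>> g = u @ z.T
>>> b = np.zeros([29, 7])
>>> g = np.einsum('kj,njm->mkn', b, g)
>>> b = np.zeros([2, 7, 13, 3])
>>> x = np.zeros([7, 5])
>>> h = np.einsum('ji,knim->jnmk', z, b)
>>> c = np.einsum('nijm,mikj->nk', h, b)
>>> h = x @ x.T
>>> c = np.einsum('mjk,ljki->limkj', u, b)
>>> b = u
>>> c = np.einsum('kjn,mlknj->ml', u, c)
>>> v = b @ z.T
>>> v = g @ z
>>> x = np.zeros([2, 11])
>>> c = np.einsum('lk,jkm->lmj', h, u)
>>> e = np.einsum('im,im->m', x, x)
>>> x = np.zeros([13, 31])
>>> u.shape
(31, 7, 13)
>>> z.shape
(31, 13)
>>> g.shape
(31, 29, 31)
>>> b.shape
(31, 7, 13)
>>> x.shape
(13, 31)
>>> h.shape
(7, 7)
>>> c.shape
(7, 13, 31)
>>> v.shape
(31, 29, 13)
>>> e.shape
(11,)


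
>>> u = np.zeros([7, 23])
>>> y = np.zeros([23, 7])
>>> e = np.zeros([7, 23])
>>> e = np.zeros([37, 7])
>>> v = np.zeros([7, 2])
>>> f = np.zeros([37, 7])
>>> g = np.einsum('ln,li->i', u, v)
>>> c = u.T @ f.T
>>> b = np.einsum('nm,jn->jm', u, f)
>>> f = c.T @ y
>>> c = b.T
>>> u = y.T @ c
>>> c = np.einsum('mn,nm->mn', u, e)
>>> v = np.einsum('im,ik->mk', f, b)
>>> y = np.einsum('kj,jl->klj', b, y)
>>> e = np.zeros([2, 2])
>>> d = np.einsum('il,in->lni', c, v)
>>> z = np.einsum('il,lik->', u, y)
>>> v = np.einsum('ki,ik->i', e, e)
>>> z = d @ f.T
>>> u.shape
(7, 37)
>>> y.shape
(37, 7, 23)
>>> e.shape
(2, 2)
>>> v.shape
(2,)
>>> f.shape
(37, 7)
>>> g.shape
(2,)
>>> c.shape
(7, 37)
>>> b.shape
(37, 23)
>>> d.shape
(37, 23, 7)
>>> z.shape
(37, 23, 37)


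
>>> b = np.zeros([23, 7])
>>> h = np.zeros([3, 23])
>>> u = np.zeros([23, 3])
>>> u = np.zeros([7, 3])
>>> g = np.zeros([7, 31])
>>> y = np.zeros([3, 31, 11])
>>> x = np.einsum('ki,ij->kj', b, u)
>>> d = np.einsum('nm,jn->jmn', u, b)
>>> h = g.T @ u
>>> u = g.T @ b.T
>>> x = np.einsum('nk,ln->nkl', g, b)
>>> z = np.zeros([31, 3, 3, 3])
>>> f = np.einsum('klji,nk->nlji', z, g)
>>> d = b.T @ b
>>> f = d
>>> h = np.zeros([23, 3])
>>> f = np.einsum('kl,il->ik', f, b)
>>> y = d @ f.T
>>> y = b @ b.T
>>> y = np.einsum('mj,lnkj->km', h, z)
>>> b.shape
(23, 7)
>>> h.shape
(23, 3)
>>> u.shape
(31, 23)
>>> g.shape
(7, 31)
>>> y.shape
(3, 23)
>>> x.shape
(7, 31, 23)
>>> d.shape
(7, 7)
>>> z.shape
(31, 3, 3, 3)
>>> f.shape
(23, 7)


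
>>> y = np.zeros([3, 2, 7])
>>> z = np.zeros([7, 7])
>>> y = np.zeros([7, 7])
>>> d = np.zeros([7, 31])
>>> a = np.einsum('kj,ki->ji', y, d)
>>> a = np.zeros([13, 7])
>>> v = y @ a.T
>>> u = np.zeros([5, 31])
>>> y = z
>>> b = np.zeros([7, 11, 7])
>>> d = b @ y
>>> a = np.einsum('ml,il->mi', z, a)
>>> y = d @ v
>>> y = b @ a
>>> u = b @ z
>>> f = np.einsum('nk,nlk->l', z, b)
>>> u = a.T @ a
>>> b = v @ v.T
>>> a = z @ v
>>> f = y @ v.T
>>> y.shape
(7, 11, 13)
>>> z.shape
(7, 7)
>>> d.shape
(7, 11, 7)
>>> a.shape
(7, 13)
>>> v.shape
(7, 13)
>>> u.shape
(13, 13)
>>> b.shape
(7, 7)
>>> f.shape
(7, 11, 7)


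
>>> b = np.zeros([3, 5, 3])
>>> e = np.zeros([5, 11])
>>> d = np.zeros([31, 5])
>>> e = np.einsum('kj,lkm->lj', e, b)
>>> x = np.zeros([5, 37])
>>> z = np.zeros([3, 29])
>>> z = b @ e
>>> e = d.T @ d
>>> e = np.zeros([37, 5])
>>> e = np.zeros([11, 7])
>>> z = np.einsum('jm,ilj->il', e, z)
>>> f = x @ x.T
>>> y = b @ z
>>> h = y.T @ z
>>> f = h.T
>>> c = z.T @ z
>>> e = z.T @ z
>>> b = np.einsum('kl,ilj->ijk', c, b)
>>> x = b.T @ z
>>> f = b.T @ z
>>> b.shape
(3, 3, 5)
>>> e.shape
(5, 5)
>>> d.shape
(31, 5)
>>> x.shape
(5, 3, 5)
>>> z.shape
(3, 5)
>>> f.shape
(5, 3, 5)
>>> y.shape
(3, 5, 5)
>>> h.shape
(5, 5, 5)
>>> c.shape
(5, 5)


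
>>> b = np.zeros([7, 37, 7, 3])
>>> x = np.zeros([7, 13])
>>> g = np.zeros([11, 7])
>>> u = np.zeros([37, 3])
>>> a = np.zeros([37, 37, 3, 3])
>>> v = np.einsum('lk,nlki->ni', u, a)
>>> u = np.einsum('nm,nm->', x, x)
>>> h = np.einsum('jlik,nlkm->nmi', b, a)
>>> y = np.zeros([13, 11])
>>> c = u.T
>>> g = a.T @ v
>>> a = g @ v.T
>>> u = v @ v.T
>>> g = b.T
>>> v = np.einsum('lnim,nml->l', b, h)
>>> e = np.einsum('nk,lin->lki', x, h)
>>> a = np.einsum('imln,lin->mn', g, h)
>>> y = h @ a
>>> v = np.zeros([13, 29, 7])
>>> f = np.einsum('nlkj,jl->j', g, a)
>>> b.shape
(7, 37, 7, 3)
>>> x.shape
(7, 13)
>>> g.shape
(3, 7, 37, 7)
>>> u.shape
(37, 37)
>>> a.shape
(7, 7)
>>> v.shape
(13, 29, 7)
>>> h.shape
(37, 3, 7)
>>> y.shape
(37, 3, 7)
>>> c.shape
()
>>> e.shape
(37, 13, 3)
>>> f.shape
(7,)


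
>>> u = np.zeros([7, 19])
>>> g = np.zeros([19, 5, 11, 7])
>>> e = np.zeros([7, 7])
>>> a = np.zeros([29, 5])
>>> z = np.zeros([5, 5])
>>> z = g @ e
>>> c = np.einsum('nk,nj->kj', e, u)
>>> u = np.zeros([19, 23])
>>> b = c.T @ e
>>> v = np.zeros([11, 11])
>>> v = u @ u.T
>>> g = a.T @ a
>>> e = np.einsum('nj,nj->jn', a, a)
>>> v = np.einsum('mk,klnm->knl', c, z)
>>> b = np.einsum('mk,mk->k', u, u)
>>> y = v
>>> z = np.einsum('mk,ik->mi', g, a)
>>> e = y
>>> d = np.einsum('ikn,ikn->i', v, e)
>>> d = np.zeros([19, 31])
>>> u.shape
(19, 23)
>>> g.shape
(5, 5)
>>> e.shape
(19, 11, 5)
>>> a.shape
(29, 5)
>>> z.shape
(5, 29)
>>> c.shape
(7, 19)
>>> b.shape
(23,)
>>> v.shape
(19, 11, 5)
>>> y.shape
(19, 11, 5)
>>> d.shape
(19, 31)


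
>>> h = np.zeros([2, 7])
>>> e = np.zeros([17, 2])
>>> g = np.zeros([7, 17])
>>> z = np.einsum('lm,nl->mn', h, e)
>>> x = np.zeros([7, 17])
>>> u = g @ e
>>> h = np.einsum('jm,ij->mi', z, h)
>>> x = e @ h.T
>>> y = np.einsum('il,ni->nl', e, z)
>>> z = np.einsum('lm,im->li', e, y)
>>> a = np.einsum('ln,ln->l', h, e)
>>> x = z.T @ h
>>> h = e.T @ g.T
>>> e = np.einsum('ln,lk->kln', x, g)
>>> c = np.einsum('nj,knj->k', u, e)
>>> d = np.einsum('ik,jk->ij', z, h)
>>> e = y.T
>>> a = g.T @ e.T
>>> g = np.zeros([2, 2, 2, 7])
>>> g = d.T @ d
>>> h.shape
(2, 7)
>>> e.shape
(2, 7)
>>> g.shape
(2, 2)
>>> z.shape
(17, 7)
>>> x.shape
(7, 2)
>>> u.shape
(7, 2)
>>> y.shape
(7, 2)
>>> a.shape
(17, 2)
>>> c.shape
(17,)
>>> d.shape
(17, 2)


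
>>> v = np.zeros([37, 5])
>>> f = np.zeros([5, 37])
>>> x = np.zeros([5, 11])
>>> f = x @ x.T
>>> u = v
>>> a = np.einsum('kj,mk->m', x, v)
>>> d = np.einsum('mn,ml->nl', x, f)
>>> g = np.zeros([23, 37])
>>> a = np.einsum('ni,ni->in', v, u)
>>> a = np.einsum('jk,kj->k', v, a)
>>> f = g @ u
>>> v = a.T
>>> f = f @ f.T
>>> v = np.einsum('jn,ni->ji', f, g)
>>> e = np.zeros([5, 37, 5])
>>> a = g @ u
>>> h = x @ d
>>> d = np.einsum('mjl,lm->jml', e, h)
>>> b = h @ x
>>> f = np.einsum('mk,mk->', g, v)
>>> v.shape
(23, 37)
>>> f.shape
()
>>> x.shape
(5, 11)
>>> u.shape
(37, 5)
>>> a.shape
(23, 5)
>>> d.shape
(37, 5, 5)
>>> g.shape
(23, 37)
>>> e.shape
(5, 37, 5)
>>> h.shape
(5, 5)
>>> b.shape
(5, 11)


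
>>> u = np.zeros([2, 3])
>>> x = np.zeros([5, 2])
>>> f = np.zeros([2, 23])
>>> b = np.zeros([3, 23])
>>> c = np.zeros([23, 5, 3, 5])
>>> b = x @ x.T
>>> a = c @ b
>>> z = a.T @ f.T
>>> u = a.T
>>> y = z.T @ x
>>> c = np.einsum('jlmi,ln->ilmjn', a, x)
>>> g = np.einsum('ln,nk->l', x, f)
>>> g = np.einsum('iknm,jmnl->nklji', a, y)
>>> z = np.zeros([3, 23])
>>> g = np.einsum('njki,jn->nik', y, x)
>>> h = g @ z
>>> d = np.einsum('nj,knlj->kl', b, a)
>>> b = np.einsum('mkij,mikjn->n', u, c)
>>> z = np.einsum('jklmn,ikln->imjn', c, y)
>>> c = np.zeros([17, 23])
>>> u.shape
(5, 3, 5, 23)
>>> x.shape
(5, 2)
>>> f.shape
(2, 23)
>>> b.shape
(2,)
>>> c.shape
(17, 23)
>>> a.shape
(23, 5, 3, 5)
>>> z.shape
(2, 23, 5, 2)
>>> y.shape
(2, 5, 3, 2)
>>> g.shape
(2, 2, 3)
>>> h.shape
(2, 2, 23)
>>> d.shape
(23, 3)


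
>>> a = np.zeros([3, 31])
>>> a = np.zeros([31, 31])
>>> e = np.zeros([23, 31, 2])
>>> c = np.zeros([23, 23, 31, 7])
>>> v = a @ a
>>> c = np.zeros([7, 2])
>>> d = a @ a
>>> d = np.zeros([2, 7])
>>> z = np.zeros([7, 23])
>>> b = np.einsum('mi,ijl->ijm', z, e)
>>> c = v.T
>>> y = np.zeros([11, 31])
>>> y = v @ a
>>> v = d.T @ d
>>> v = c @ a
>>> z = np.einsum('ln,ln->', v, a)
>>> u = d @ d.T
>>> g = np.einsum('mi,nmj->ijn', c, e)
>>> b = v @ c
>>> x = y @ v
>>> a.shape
(31, 31)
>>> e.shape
(23, 31, 2)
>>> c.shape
(31, 31)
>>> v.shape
(31, 31)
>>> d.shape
(2, 7)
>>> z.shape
()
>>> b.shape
(31, 31)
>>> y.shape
(31, 31)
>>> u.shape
(2, 2)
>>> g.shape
(31, 2, 23)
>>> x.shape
(31, 31)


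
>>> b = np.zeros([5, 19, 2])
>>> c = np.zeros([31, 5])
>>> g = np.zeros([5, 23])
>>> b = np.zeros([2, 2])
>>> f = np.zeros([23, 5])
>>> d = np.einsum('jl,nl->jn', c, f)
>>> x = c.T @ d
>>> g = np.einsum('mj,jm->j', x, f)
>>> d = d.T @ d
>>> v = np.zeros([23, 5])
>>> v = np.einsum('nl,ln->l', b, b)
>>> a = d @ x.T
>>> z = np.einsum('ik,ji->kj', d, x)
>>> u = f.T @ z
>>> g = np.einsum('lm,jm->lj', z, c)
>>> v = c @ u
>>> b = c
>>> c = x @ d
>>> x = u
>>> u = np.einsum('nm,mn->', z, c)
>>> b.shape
(31, 5)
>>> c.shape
(5, 23)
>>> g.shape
(23, 31)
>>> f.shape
(23, 5)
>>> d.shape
(23, 23)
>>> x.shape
(5, 5)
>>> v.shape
(31, 5)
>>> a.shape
(23, 5)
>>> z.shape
(23, 5)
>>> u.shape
()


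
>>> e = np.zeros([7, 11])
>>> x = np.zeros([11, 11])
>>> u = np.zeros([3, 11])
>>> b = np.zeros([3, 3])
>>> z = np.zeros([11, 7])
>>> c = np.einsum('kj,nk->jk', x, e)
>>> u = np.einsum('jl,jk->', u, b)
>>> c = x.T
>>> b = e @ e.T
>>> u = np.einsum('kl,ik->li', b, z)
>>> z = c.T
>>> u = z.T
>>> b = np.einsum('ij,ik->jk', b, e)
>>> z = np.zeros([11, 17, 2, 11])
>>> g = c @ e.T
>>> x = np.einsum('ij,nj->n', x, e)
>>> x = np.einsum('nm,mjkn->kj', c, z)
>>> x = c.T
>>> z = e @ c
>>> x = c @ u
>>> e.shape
(7, 11)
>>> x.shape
(11, 11)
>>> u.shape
(11, 11)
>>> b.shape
(7, 11)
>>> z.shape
(7, 11)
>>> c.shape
(11, 11)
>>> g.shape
(11, 7)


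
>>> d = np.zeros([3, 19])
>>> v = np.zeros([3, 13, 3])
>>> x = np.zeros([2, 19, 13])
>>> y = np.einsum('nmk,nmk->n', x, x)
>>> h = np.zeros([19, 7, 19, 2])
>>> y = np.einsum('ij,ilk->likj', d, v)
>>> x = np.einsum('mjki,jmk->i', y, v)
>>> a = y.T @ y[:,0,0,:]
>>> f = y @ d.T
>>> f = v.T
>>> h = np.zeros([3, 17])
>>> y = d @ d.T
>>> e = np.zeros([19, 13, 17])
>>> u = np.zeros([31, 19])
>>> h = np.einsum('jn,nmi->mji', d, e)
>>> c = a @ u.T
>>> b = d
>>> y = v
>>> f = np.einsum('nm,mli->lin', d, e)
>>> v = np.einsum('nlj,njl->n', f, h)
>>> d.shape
(3, 19)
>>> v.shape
(13,)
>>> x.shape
(19,)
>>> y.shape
(3, 13, 3)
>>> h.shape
(13, 3, 17)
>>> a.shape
(19, 3, 3, 19)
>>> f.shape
(13, 17, 3)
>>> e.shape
(19, 13, 17)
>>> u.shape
(31, 19)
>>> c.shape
(19, 3, 3, 31)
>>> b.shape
(3, 19)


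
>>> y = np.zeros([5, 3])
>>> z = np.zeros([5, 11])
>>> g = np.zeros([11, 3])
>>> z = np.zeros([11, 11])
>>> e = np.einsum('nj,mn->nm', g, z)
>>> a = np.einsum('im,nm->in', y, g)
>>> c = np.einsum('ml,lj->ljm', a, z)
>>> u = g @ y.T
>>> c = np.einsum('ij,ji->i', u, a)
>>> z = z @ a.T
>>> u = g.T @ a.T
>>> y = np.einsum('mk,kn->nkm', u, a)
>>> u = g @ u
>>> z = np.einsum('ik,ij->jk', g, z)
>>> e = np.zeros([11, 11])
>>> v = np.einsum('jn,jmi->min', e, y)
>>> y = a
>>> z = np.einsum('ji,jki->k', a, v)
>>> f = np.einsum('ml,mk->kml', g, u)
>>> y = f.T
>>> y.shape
(3, 11, 5)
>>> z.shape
(3,)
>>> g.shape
(11, 3)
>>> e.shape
(11, 11)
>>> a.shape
(5, 11)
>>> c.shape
(11,)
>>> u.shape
(11, 5)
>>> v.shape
(5, 3, 11)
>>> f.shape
(5, 11, 3)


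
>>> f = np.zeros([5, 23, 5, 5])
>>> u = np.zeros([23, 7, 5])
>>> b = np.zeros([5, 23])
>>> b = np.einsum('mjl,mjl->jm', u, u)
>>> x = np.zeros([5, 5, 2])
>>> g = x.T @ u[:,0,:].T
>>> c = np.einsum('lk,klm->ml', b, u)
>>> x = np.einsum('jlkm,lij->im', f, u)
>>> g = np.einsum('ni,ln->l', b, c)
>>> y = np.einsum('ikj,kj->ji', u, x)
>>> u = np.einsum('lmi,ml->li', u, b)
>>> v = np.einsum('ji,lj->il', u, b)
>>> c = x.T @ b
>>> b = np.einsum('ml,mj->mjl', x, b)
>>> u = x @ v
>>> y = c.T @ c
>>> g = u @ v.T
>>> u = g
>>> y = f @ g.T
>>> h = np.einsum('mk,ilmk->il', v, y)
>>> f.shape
(5, 23, 5, 5)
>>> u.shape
(7, 5)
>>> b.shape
(7, 23, 5)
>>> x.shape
(7, 5)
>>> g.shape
(7, 5)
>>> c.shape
(5, 23)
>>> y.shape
(5, 23, 5, 7)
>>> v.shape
(5, 7)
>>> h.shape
(5, 23)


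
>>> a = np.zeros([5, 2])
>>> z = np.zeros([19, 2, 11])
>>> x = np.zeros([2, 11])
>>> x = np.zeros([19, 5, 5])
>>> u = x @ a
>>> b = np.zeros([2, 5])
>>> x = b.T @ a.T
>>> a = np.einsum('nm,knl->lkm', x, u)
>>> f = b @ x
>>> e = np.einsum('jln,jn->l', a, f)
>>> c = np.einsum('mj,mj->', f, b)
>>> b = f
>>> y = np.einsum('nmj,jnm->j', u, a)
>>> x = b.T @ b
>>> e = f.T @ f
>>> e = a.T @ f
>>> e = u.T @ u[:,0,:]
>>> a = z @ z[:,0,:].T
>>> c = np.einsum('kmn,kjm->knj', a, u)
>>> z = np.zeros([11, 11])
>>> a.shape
(19, 2, 19)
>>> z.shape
(11, 11)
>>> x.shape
(5, 5)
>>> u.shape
(19, 5, 2)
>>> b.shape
(2, 5)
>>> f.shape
(2, 5)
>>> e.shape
(2, 5, 2)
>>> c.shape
(19, 19, 5)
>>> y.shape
(2,)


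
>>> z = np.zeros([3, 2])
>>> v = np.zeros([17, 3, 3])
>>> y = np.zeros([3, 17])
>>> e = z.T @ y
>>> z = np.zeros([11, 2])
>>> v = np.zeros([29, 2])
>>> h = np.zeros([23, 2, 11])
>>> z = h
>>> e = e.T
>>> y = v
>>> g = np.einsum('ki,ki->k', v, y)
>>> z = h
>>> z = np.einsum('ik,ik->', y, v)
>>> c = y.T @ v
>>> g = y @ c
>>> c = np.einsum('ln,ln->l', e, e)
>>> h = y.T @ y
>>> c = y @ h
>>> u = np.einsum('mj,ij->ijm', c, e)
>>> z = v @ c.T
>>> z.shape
(29, 29)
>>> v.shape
(29, 2)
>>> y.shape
(29, 2)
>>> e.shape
(17, 2)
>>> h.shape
(2, 2)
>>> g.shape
(29, 2)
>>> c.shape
(29, 2)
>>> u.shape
(17, 2, 29)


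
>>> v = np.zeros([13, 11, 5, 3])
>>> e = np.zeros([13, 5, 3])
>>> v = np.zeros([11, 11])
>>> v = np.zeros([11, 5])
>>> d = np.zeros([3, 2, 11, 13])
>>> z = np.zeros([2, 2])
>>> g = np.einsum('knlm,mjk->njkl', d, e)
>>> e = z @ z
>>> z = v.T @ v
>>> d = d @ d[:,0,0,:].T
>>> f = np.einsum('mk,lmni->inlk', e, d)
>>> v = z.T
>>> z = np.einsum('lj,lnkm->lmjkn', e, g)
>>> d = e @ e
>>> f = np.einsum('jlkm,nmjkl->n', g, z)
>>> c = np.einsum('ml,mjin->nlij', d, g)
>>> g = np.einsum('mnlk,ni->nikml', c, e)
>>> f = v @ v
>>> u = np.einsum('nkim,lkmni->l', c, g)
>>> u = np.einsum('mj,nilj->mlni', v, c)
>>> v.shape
(5, 5)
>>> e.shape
(2, 2)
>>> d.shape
(2, 2)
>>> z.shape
(2, 11, 2, 3, 5)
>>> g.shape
(2, 2, 5, 11, 3)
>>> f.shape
(5, 5)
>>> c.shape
(11, 2, 3, 5)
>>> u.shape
(5, 3, 11, 2)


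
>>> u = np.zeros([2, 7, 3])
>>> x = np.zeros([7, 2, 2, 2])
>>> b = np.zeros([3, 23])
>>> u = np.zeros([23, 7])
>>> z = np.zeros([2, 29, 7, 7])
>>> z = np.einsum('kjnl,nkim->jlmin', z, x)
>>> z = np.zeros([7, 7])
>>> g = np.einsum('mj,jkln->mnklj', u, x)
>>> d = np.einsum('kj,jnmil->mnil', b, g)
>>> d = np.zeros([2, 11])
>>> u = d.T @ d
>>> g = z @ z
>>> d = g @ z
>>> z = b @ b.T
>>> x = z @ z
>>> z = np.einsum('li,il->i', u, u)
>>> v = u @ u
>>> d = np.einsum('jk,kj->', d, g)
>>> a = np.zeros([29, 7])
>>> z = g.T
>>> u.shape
(11, 11)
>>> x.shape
(3, 3)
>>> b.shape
(3, 23)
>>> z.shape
(7, 7)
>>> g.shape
(7, 7)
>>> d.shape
()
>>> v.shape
(11, 11)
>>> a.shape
(29, 7)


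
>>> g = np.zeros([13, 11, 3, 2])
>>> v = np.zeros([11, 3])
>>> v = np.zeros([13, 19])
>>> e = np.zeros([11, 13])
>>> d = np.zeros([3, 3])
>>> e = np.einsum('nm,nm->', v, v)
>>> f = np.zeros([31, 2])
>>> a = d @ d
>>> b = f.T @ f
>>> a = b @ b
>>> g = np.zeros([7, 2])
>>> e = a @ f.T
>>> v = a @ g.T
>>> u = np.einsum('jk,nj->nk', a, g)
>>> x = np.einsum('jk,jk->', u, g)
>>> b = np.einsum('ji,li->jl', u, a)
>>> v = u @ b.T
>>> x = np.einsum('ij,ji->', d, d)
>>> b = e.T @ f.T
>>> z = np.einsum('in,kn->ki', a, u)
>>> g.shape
(7, 2)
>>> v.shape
(7, 7)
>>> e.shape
(2, 31)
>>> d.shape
(3, 3)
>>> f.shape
(31, 2)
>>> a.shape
(2, 2)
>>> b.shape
(31, 31)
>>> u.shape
(7, 2)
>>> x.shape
()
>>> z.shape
(7, 2)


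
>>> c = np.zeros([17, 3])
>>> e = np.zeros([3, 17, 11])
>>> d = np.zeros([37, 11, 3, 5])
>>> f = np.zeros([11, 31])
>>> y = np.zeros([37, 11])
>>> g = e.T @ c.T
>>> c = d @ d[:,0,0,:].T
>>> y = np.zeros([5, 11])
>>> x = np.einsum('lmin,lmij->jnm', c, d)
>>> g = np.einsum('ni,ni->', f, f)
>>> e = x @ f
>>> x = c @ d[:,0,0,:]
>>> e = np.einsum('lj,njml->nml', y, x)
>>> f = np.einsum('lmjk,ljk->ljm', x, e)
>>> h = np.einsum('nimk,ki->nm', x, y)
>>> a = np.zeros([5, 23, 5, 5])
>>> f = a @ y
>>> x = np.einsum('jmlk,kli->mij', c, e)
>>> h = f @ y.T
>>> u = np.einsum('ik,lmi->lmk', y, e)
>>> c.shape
(37, 11, 3, 37)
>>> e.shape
(37, 3, 5)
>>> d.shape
(37, 11, 3, 5)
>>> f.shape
(5, 23, 5, 11)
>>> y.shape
(5, 11)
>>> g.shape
()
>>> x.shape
(11, 5, 37)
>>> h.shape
(5, 23, 5, 5)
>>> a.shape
(5, 23, 5, 5)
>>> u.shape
(37, 3, 11)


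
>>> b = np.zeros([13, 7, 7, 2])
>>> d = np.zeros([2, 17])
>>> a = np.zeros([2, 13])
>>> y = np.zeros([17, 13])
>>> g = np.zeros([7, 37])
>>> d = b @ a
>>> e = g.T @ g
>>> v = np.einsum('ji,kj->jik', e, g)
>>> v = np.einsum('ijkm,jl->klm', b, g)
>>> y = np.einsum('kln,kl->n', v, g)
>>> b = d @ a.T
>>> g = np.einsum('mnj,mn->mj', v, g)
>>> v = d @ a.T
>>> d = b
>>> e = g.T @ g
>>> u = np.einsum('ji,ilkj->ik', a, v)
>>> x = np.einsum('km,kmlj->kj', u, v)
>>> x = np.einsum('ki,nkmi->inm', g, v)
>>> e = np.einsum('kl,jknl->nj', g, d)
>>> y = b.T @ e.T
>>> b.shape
(13, 7, 7, 2)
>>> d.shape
(13, 7, 7, 2)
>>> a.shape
(2, 13)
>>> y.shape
(2, 7, 7, 7)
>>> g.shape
(7, 2)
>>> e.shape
(7, 13)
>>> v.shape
(13, 7, 7, 2)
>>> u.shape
(13, 7)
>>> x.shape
(2, 13, 7)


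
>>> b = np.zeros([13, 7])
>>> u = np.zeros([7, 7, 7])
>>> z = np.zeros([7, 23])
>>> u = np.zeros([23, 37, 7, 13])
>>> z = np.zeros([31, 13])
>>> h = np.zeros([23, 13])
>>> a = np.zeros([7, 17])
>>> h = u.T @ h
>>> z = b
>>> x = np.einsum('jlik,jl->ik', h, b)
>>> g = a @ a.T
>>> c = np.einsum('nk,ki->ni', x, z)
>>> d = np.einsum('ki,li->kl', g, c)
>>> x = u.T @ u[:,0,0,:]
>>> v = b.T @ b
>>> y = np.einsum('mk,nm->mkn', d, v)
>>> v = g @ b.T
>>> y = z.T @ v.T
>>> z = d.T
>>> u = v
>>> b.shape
(13, 7)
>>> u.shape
(7, 13)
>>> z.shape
(37, 7)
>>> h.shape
(13, 7, 37, 13)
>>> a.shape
(7, 17)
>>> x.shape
(13, 7, 37, 13)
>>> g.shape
(7, 7)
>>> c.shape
(37, 7)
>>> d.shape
(7, 37)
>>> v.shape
(7, 13)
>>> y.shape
(7, 7)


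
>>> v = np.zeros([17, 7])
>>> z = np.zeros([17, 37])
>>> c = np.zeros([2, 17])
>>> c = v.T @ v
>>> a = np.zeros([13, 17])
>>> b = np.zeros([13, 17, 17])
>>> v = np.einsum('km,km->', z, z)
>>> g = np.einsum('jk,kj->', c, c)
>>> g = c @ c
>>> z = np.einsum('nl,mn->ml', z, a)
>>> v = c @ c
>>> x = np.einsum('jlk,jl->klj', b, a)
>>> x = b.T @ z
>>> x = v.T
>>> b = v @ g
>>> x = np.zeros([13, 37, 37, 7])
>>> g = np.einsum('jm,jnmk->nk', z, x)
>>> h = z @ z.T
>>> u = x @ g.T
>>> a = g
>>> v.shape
(7, 7)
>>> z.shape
(13, 37)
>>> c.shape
(7, 7)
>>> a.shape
(37, 7)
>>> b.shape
(7, 7)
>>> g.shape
(37, 7)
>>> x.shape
(13, 37, 37, 7)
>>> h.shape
(13, 13)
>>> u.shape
(13, 37, 37, 37)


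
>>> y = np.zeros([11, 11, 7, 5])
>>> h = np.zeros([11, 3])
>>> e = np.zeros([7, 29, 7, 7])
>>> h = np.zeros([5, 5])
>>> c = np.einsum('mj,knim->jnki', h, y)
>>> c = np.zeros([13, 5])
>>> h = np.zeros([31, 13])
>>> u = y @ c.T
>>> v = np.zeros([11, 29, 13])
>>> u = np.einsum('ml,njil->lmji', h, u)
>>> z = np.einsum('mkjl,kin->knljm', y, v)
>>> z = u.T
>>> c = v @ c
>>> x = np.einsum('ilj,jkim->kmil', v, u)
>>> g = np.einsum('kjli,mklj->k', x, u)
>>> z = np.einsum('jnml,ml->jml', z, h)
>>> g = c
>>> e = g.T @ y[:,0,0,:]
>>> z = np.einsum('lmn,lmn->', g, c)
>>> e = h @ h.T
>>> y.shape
(11, 11, 7, 5)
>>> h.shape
(31, 13)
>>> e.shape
(31, 31)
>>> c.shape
(11, 29, 5)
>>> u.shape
(13, 31, 11, 7)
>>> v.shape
(11, 29, 13)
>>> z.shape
()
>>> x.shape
(31, 7, 11, 29)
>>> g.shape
(11, 29, 5)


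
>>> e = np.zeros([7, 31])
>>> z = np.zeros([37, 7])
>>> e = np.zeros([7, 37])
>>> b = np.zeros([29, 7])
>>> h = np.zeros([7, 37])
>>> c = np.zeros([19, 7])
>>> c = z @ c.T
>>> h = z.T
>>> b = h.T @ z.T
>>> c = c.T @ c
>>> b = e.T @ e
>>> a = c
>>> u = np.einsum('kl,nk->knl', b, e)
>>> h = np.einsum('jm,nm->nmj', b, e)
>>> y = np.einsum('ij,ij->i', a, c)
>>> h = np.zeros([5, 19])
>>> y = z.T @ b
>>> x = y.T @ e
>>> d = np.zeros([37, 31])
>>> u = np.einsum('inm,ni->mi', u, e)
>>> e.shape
(7, 37)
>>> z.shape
(37, 7)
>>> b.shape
(37, 37)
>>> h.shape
(5, 19)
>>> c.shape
(19, 19)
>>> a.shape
(19, 19)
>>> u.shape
(37, 37)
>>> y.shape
(7, 37)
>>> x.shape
(37, 37)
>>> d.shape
(37, 31)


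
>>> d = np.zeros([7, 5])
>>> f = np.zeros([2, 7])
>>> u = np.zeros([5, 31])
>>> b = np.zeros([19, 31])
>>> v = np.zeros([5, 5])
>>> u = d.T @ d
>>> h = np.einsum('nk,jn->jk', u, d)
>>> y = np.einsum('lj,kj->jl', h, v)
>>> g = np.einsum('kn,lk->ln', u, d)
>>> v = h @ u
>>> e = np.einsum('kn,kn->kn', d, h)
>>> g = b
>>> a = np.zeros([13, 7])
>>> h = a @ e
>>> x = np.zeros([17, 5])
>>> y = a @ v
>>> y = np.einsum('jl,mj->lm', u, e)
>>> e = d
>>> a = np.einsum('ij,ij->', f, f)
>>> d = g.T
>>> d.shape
(31, 19)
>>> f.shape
(2, 7)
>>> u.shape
(5, 5)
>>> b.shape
(19, 31)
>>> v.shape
(7, 5)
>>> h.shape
(13, 5)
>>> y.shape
(5, 7)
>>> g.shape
(19, 31)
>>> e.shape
(7, 5)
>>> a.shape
()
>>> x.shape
(17, 5)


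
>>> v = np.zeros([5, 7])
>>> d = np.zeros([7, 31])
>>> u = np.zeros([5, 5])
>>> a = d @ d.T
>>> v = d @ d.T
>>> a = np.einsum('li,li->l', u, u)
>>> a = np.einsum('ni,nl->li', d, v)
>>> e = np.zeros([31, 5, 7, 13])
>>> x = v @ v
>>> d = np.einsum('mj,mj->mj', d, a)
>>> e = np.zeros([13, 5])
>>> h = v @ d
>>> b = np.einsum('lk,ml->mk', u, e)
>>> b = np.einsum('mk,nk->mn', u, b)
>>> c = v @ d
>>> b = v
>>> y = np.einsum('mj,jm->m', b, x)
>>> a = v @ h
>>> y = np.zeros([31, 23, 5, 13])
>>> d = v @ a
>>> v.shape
(7, 7)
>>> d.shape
(7, 31)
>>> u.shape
(5, 5)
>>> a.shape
(7, 31)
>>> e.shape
(13, 5)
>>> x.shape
(7, 7)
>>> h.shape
(7, 31)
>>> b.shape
(7, 7)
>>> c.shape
(7, 31)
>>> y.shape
(31, 23, 5, 13)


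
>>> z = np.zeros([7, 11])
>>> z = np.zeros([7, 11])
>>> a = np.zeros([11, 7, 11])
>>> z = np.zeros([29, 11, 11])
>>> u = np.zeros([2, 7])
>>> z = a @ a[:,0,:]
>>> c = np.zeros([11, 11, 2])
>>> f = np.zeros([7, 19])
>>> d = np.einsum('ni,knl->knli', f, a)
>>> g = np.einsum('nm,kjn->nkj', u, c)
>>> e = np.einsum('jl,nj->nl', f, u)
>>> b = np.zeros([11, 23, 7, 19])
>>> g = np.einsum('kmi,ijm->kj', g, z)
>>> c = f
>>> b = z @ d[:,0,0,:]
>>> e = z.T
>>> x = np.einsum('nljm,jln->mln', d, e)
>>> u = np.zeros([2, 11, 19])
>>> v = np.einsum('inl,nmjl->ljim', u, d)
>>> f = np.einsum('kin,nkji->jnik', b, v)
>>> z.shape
(11, 7, 11)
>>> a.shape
(11, 7, 11)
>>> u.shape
(2, 11, 19)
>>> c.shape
(7, 19)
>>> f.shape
(2, 19, 7, 11)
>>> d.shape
(11, 7, 11, 19)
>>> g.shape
(2, 7)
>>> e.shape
(11, 7, 11)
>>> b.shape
(11, 7, 19)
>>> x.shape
(19, 7, 11)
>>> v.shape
(19, 11, 2, 7)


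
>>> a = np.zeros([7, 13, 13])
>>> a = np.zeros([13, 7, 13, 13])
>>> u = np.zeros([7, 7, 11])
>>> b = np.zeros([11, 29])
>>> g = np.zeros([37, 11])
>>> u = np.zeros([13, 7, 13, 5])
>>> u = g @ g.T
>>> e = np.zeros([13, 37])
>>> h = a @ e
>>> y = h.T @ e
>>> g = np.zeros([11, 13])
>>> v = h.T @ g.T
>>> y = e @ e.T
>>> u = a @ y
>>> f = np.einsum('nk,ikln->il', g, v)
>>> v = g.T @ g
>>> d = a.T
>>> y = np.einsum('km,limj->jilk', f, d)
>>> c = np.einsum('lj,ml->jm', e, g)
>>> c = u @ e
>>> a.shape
(13, 7, 13, 13)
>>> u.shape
(13, 7, 13, 13)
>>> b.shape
(11, 29)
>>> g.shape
(11, 13)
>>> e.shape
(13, 37)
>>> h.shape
(13, 7, 13, 37)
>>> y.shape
(13, 13, 13, 37)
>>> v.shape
(13, 13)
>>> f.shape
(37, 7)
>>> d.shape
(13, 13, 7, 13)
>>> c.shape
(13, 7, 13, 37)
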